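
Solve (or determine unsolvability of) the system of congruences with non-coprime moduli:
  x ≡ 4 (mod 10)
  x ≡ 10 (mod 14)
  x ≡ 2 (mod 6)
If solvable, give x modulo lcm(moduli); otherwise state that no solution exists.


Moduli 10, 14, 6 are not pairwise coprime, so CRT works modulo lcm(m_i) when all pairwise compatibility conditions hold.
Pairwise compatibility: gcd(m_i, m_j) must divide a_i - a_j for every pair.
Merge one congruence at a time:
  Start: x ≡ 4 (mod 10).
  Combine with x ≡ 10 (mod 14): gcd(10, 14) = 2; 10 - 4 = 6, which IS divisible by 2, so compatible.
    Write x = 4 + 10·t and substitute into x ≡ 10 (mod 14): 10·t ≡ 10 − 4 = 6 (mod 14).
    Divide the congruence (and modulus) by g = 2: 5·t ≡ 3 (mod 7).
    The inverse of 5 mod 7 is 3 (since 5·3 = 15 = 2·7 + 1), so t ≡ 3·3 = 9 ≡ 2 (mod 7).
    Then x = 4 + 10·2 = 24, valid modulo lcm(10, 14) = 70: x ≡ 24 (mod 70).
  Combine with x ≡ 2 (mod 6): gcd(70, 6) = 2; 2 - 24 = -22, which IS divisible by 2, so compatible.
    Write x = 24 + 70·t and substitute into x ≡ 2 (mod 6): 70·t ≡ 2 − 24 = -22 (mod 6).
    Divide the congruence (and modulus) by g = 2: 35·t ≡ -11 (mod 3).
    Reduce coefficients mod 3: 2·t ≡ 1 (mod 3).
    The inverse of 2 mod 3 is 2 (since 2·2 = 4 = 1·3 + 1), so t ≡ 2·1 = 2 ≡ 2 (mod 3).
    Then x = 24 + 70·2 = 164, valid modulo lcm(70, 6) = 210: x ≡ 164 (mod 210).
Verify: 164 mod 10 = 4, 164 mod 14 = 10, 164 mod 6 = 2.

x ≡ 164 (mod 210).


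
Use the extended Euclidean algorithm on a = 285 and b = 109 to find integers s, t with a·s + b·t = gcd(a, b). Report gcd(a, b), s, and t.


Euclidean algorithm on (285, 109) — divide until remainder is 0:
  285 = 2 · 109 + 67
  109 = 1 · 67 + 42
  67 = 1 · 42 + 25
  42 = 1 · 25 + 17
  25 = 1 · 17 + 8
  17 = 2 · 8 + 1
  8 = 8 · 1 + 0
gcd(285, 109) = 1.
Track Bezout coefficients alongside the remainders: start with r₀ = 285 = a·1 + b·0 (s = 1, t = 0) and r₁ = 109 = a·0 + b·1 (s = 0, t = 1); each new remainder r_{k+1} = r_{k-1} − q_k·r_k inherits s_{k+1} = s_{k-1} − q_k·s_k, t_{k+1} = t_{k-1} − q_k·t_k, so r_k = a·s_k + b·t_k at every step:
  q = 2: r = 67, s = 1 − 2·0 = 1, t = 0 − 2·1 = -2  (check: 285·1 + 109·(-2) = 67)
  q = 1: r = 42, s = 0 − 1·1 = -1, t = 1 − 1·(-2) = 3  (check: 285·(-1) + 109·3 = 42)
  q = 1: r = 25, s = 1 − 1·(-1) = 2, t = -2 − 1·3 = -5  (check: 285·2 + 109·(-5) = 25)
  q = 1: r = 17, s = -1 − 1·2 = -3, t = 3 − 1·(-5) = 8  (check: 285·(-3) + 109·8 = 17)
  q = 1: r = 8, s = 2 − 1·(-3) = 5, t = -5 − 1·8 = -13  (check: 285·5 + 109·(-13) = 8)
  q = 2: r = 1, s = -3 − 2·5 = -13, t = 8 − 2·(-13) = 34  (check: 285·(-13) + 109·34 = 1)
The row with r = 1 (the gcd) gives the Bezout coefficients s = -13, t = 34.
Result: 285 · (-13) + 109 · (34) = 1.

gcd(285, 109) = 1; s = -13, t = 34 (check: 285·(-13) + 109·34 = 1).


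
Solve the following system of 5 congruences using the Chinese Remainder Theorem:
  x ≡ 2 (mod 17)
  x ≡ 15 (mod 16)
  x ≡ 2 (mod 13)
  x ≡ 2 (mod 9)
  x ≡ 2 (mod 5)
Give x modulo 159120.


Product of moduli M = 17 · 16 · 13 · 9 · 5 = 159120.
Merge one congruence at a time:
  Start: x ≡ 2 (mod 17).
  Combine with x ≡ 15 (mod 16); new modulus lcm = 272.
    Write x = 2 + 17·t and substitute into x ≡ 15 (mod 16): 17·t ≡ 15 − 2 = 13 (mod 16).
    Reduce coefficients mod 16: 1·t ≡ 13 (mod 16).
    So t ≡ 13 (mod 16).
    Then x = 2 + 17·13 = 223, valid modulo lcm(17, 16) = 272: x ≡ 223 (mod 272).
  Combine with x ≡ 2 (mod 13); new modulus lcm = 3536.
    Write x = 223 + 272·t and substitute into x ≡ 2 (mod 13): 272·t ≡ 2 − 223 = -221 (mod 13).
    Reduce coefficients mod 13: 12·t ≡ 0 (mod 13).
    The inverse of 12 mod 13 is 12 (since 12·12 = 144 = 11·13 + 1), so t ≡ 12·0 = 0 ≡ 0 (mod 13).
    Then x = 223 + 272·0 = 223, valid modulo lcm(272, 13) = 3536: x ≡ 223 (mod 3536).
  Combine with x ≡ 2 (mod 9); new modulus lcm = 31824.
    Write x = 223 + 3536·t and substitute into x ≡ 2 (mod 9): 3536·t ≡ 2 − 223 = -221 (mod 9).
    Reduce coefficients mod 9: 8·t ≡ 4 (mod 9).
    The inverse of 8 mod 9 is 8 (since 8·8 = 64 = 7·9 + 1), so t ≡ 8·4 = 32 ≡ 5 (mod 9).
    Then x = 223 + 3536·5 = 17903, valid modulo lcm(3536, 9) = 31824: x ≡ 17903 (mod 31824).
  Combine with x ≡ 2 (mod 5); new modulus lcm = 159120.
    Write x = 17903 + 31824·t and substitute into x ≡ 2 (mod 5): 31824·t ≡ 2 − 17903 = -17901 (mod 5).
    Reduce coefficients mod 5: 4·t ≡ 4 (mod 5).
    The inverse of 4 mod 5 is 4 (since 4·4 = 16 = 3·5 + 1), so t ≡ 4·4 = 16 ≡ 1 (mod 5).
    Then x = 17903 + 31824·1 = 49727, valid modulo lcm(31824, 5) = 159120: x ≡ 49727 (mod 159120).
Verify against each original: 49727 mod 17 = 2, 49727 mod 16 = 15, 49727 mod 13 = 2, 49727 mod 9 = 2, 49727 mod 5 = 2.

x ≡ 49727 (mod 159120).


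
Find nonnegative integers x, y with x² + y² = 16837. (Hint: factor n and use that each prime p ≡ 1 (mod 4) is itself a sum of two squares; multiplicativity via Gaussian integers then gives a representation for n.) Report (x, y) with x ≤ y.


Step 1: Factor n = 16837 = 113 · 149.
Step 2: Check the mod-4 condition on each prime factor: 113 ≡ 1 (mod 4), exponent 1; 149 ≡ 1 (mod 4), exponent 1.
All primes ≡ 3 (mod 4) appear to even exponent (or don't appear), so by the two-squares theorem n IS expressible as a sum of two squares.
Step 3: Build a representation. Here n = 113 · 149 is a product of primes ≡ 1 (mod 4). Each prime p ≡ 1 (mod 4) is itself a sum of two squares; find a² by testing p − a² for a perfect square:
  113: 113 − 1² = 112, 113 − 2² = 109, 113 − 3² = 104, 113 − 4² = 97, 113 − 5² = 88, 113 − 6² = 77, 113 − 7² = 64 = 8² ⇒ 113 = 7² + 8².
  149: 149 − 1² = 148, 149 − 2² = 145, 149 − 3² = 140, 149 − 4² = 133, 149 − 5² = 124, 149 − 6² = 113, 149 − 7² = 100 = 10² ⇒ 149 = 7² + 10².
  Combine using the Brahmagupta–Fibonacci identity (a² + b²)(c² + d²) = (ac − bd)² + (ad + bc)² = (ac + bd)² + (ad − bc)²:
  113 · 149 = 16837: from (7² + 8²)(7² + 10²), take (7·7 − 8·10, 7·10 + 8·7) = (49 − 80, 70 + 56) = (-31, 126); dropping signs (only squares matter) gives (31, 126); check 31² + 126² = 961 + 15876 = 16837 ✓.
Step 4: Order so x ≤ y and verify: 31² + 126² = 961 + 15876 = 16837 = n. ✓

n = 16837 = 31² + 126² (one valid representation with x ≤ y).


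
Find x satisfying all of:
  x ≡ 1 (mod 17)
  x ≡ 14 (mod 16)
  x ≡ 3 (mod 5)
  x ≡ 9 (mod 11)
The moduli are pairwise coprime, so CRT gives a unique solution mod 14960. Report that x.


Product of moduli M = 17 · 16 · 5 · 11 = 14960.
Merge one congruence at a time:
  Start: x ≡ 1 (mod 17).
  Combine with x ≡ 14 (mod 16); new modulus lcm = 272.
    Write x = 1 + 17·t and substitute into x ≡ 14 (mod 16): 17·t ≡ 14 − 1 = 13 (mod 16).
    Reduce coefficients mod 16: 1·t ≡ 13 (mod 16).
    So t ≡ 13 (mod 16).
    Then x = 1 + 17·13 = 222, valid modulo lcm(17, 16) = 272: x ≡ 222 (mod 272).
  Combine with x ≡ 3 (mod 5); new modulus lcm = 1360.
    Write x = 222 + 272·t and substitute into x ≡ 3 (mod 5): 272·t ≡ 3 − 222 = -219 (mod 5).
    Reduce coefficients mod 5: 2·t ≡ 1 (mod 5).
    The inverse of 2 mod 5 is 3 (since 2·3 = 6 = 1·5 + 1), so t ≡ 3·1 = 3 ≡ 3 (mod 5).
    Then x = 222 + 272·3 = 1038, valid modulo lcm(272, 5) = 1360: x ≡ 1038 (mod 1360).
  Combine with x ≡ 9 (mod 11); new modulus lcm = 14960.
    Write x = 1038 + 1360·t and substitute into x ≡ 9 (mod 11): 1360·t ≡ 9 − 1038 = -1029 (mod 11).
    Reduce coefficients mod 11: 7·t ≡ 5 (mod 11).
    The inverse of 7 mod 11 is 8 (since 7·8 = 56 = 5·11 + 1), so t ≡ 8·5 = 40 ≡ 7 (mod 11).
    Then x = 1038 + 1360·7 = 10558, valid modulo lcm(1360, 11) = 14960: x ≡ 10558 (mod 14960).
Verify against each original: 10558 mod 17 = 1, 10558 mod 16 = 14, 10558 mod 5 = 3, 10558 mod 11 = 9.

x ≡ 10558 (mod 14960).


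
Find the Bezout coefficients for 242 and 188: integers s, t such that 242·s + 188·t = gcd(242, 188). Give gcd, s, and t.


Euclidean algorithm on (242, 188) — divide until remainder is 0:
  242 = 1 · 188 + 54
  188 = 3 · 54 + 26
  54 = 2 · 26 + 2
  26 = 13 · 2 + 0
gcd(242, 188) = 2.
Track Bezout coefficients alongside the remainders: start with r₀ = 242 = a·1 + b·0 (s = 1, t = 0) and r₁ = 188 = a·0 + b·1 (s = 0, t = 1); each new remainder r_{k+1} = r_{k-1} − q_k·r_k inherits s_{k+1} = s_{k-1} − q_k·s_k, t_{k+1} = t_{k-1} − q_k·t_k, so r_k = a·s_k + b·t_k at every step:
  q = 1: r = 54, s = 1 − 1·0 = 1, t = 0 − 1·1 = -1  (check: 242·1 + 188·(-1) = 54)
  q = 3: r = 26, s = 0 − 3·1 = -3, t = 1 − 3·(-1) = 4  (check: 242·(-3) + 188·4 = 26)
  q = 2: r = 2, s = 1 − 2·(-3) = 7, t = -1 − 2·4 = -9  (check: 242·7 + 188·(-9) = 2)
The row with r = 2 (the gcd) gives the Bezout coefficients s = 7, t = -9.
Result: 242 · (7) + 188 · (-9) = 2.

gcd(242, 188) = 2; s = 7, t = -9 (check: 242·7 + 188·(-9) = 2).


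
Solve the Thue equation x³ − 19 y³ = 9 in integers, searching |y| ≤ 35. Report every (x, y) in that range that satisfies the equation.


The equation is x³ - 19y³ = 9. For fixed y, x³ = 19·y³ + 9, so a solution requires the RHS to be a perfect cube.
Strategy: iterate y from -35 to 35, compute RHS = 19·y³ + 9, and check whether it is a (positive or negative) perfect cube.
Check small values of y:
  y = 0: RHS = 9 is not a perfect cube.
  y = 1: RHS = 28 is not a perfect cube.
  y = -1: RHS = -10 is not a perfect cube.
  y = 2: RHS = 161 is not a perfect cube.
  y = -2: RHS = -143 is not a perfect cube.
  y = 3: RHS = 522 is not a perfect cube.
  y = -3: RHS = -504 is not a perfect cube.
Continuing the search up to |y| = 35 finds no solutions either.
No (x, y) in the scanned range satisfies the equation.

No integer solutions with |y| ≤ 35.


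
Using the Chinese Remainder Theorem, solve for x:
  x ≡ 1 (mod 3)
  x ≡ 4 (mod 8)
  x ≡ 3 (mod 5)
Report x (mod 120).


Moduli 3, 8, 5 are pairwise coprime; by CRT there is a unique solution modulo M = 3 · 8 · 5 = 120.
Solve pairwise, accumulating the modulus:
  Start with x ≡ 1 (mod 3).
  Combine with x ≡ 4 (mod 8): since gcd(3, 8) = 1, we get a unique residue mod 24.
    Write x = 1 + 3·t and substitute into x ≡ 4 (mod 8): 3·t ≡ 4 − 1 = 3 (mod 8).
    The inverse of 3 mod 8 is 3 (since 3·3 = 9 = 1·8 + 1), so t ≡ 3·3 = 9 ≡ 1 (mod 8).
    Then x = 1 + 3·1 = 4, valid modulo lcm(3, 8) = 24: x ≡ 4 (mod 24).
  Combine with x ≡ 3 (mod 5): since gcd(24, 5) = 1, we get a unique residue mod 120.
    Write x = 4 + 24·t and substitute into x ≡ 3 (mod 5): 24·t ≡ 3 − 4 = -1 (mod 5).
    Reduce coefficients mod 5: 4·t ≡ 4 (mod 5).
    The inverse of 4 mod 5 is 4 (since 4·4 = 16 = 3·5 + 1), so t ≡ 4·4 = 16 ≡ 1 (mod 5).
    Then x = 4 + 24·1 = 28, valid modulo lcm(24, 5) = 120: x ≡ 28 (mod 120).
Verify: 28 mod 3 = 1 ✓, 28 mod 8 = 4 ✓, 28 mod 5 = 3 ✓.

x ≡ 28 (mod 120).


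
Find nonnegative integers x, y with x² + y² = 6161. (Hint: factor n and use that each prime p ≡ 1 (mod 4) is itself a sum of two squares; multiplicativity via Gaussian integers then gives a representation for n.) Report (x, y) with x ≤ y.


Step 1: Factor n = 6161 = 61 · 101.
Step 2: Check the mod-4 condition on each prime factor: 61 ≡ 1 (mod 4), exponent 1; 101 ≡ 1 (mod 4), exponent 1.
All primes ≡ 3 (mod 4) appear to even exponent (or don't appear), so by the two-squares theorem n IS expressible as a sum of two squares.
Step 3: Build a representation. Here n = 61 · 101 is a product of primes ≡ 1 (mod 4). Each prime p ≡ 1 (mod 4) is itself a sum of two squares; find a² by testing p − a² for a perfect square:
  61: 61 − 1² = 60, 61 − 2² = 57, 61 − 3² = 52, 61 − 4² = 45, 61 − 5² = 36 = 6² ⇒ 61 = 5² + 6².
  101: 101 − 1² = 100 = 10² ⇒ 101 = 1² + 10².
  Combine using the Brahmagupta–Fibonacci identity (a² + b²)(c² + d²) = (ac − bd)² + (ad + bc)² = (ac + bd)² + (ad − bc)²:
  61 · 101 = 6161: from (5² + 6²)(1² + 10²), take (5·1 − 6·10, 5·10 + 6·1) = (5 − 60, 50 + 6) = (-55, 56); dropping signs (only squares matter) gives (55, 56); check 55² + 56² = 3025 + 3136 = 6161 ✓.
Step 4: Order so x ≤ y and verify: 55² + 56² = 3025 + 3136 = 6161 = n. ✓

n = 6161 = 55² + 56² (one valid representation with x ≤ y).


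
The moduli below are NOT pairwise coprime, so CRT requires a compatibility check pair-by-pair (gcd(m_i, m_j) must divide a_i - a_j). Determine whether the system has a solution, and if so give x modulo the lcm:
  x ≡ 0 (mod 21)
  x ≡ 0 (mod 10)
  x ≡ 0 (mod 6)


Moduli 21, 10, 6 are not pairwise coprime, so CRT works modulo lcm(m_i) when all pairwise compatibility conditions hold.
Pairwise compatibility: gcd(m_i, m_j) must divide a_i - a_j for every pair.
Merge one congruence at a time:
  Start: x ≡ 0 (mod 21).
  Combine with x ≡ 0 (mod 10): gcd(21, 10) = 1; 0 - 0 = 0, which IS divisible by 1, so compatible.
    Write x = 0 + 21·t and substitute into x ≡ 0 (mod 10): 21·t ≡ 0 − 0 = 0 (mod 10).
    Reduce coefficients mod 10: 1·t ≡ 0 (mod 10).
    So t ≡ 0 (mod 10).
    Then x = 0 + 21·0 = 0, valid modulo lcm(21, 10) = 210: x ≡ 0 (mod 210).
  Combine with x ≡ 0 (mod 6): gcd(210, 6) = 6; 0 - 0 = 0, which IS divisible by 6, so compatible.
    Write x = 0 + 210·t and substitute into x ≡ 0 (mod 6): 210·t ≡ 0 − 0 = 0 (mod 6).
    Divide the congruence (and modulus) by g = 6: 35·t ≡ 0 (mod 1).
    Modulo 1 every t works; take t = 0.
    Then x = 0 + 210·0 = 0, valid modulo lcm(210, 6) = 210: x ≡ 0 (mod 210).
Verify: 0 mod 21 = 0, 0 mod 10 = 0, 0 mod 6 = 0.

x ≡ 0 (mod 210).


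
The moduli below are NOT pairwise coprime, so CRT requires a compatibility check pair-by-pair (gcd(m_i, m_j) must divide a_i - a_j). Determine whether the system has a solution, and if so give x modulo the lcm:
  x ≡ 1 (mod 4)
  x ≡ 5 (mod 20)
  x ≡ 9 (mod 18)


Moduli 4, 20, 18 are not pairwise coprime, so CRT works modulo lcm(m_i) when all pairwise compatibility conditions hold.
Pairwise compatibility: gcd(m_i, m_j) must divide a_i - a_j for every pair.
Merge one congruence at a time:
  Start: x ≡ 1 (mod 4).
  Combine with x ≡ 5 (mod 20): gcd(4, 20) = 4; 5 - 1 = 4, which IS divisible by 4, so compatible.
    Write x = 1 + 4·t and substitute into x ≡ 5 (mod 20): 4·t ≡ 5 − 1 = 4 (mod 20).
    Divide the congruence (and modulus) by g = 4: 1·t ≡ 1 (mod 5).
    So t ≡ 1 (mod 5).
    Then x = 1 + 4·1 = 5, valid modulo lcm(4, 20) = 20: x ≡ 5 (mod 20).
  Combine with x ≡ 9 (mod 18): gcd(20, 18) = 2; 9 - 5 = 4, which IS divisible by 2, so compatible.
    Write x = 5 + 20·t and substitute into x ≡ 9 (mod 18): 20·t ≡ 9 − 5 = 4 (mod 18).
    Divide the congruence (and modulus) by g = 2: 10·t ≡ 2 (mod 9).
    Reduce coefficients mod 9: 1·t ≡ 2 (mod 9).
    So t ≡ 2 (mod 9).
    Then x = 5 + 20·2 = 45, valid modulo lcm(20, 18) = 180: x ≡ 45 (mod 180).
Verify: 45 mod 4 = 1, 45 mod 20 = 5, 45 mod 18 = 9.

x ≡ 45 (mod 180).


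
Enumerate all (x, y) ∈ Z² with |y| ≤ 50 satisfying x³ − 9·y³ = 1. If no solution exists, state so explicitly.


The equation is x³ - 9y³ = 1. For fixed y, x³ = 9·y³ + 1, so a solution requires the RHS to be a perfect cube.
Strategy: iterate y from -50 to 50, compute RHS = 9·y³ + 1, and check whether it is a (positive or negative) perfect cube.
Check small values of y:
  y = 0: RHS = 1 = (1)³ ⇒ x = 1 works.
  y = 1: RHS = 10 is not a perfect cube.
  y = -1: RHS = -8 = (-2)³ ⇒ x = -2 works.
  y = 2: RHS = 73 is not a perfect cube.
  y = -2: RHS = -71 is not a perfect cube.
  y = 3: RHS = 244 is not a perfect cube.
  y = -3: RHS = -242 is not a perfect cube.
Continuing the search up to |y| = 50 finds no further solutions beyond those listed.
Collected solutions: (1, 0), (-2, -1).

Solutions (with |y| ≤ 50): (1, 0), (-2, -1).


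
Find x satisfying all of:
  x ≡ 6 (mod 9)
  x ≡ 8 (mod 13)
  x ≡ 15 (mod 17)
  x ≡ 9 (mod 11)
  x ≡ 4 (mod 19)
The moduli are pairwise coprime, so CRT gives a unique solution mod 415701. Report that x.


Product of moduli M = 9 · 13 · 17 · 11 · 19 = 415701.
Merge one congruence at a time:
  Start: x ≡ 6 (mod 9).
  Combine with x ≡ 8 (mod 13); new modulus lcm = 117.
    Write x = 6 + 9·t and substitute into x ≡ 8 (mod 13): 9·t ≡ 8 − 6 = 2 (mod 13).
    The inverse of 9 mod 13 is 3 (since 9·3 = 27 = 2·13 + 1), so t ≡ 3·2 = 6 ≡ 6 (mod 13).
    Then x = 6 + 9·6 = 60, valid modulo lcm(9, 13) = 117: x ≡ 60 (mod 117).
  Combine with x ≡ 15 (mod 17); new modulus lcm = 1989.
    Write x = 60 + 117·t and substitute into x ≡ 15 (mod 17): 117·t ≡ 15 − 60 = -45 (mod 17).
    Reduce coefficients mod 17: 15·t ≡ 6 (mod 17).
    The inverse of 15 mod 17 is 8 (since 15·8 = 120 = 7·17 + 1), so t ≡ 8·6 = 48 ≡ 14 (mod 17).
    Then x = 60 + 117·14 = 1698, valid modulo lcm(117, 17) = 1989: x ≡ 1698 (mod 1989).
  Combine with x ≡ 9 (mod 11); new modulus lcm = 21879.
    Write x = 1698 + 1989·t and substitute into x ≡ 9 (mod 11): 1989·t ≡ 9 − 1698 = -1689 (mod 11).
    Reduce coefficients mod 11: 9·t ≡ 5 (mod 11).
    The inverse of 9 mod 11 is 5 (since 9·5 = 45 = 4·11 + 1), so t ≡ 5·5 = 25 ≡ 3 (mod 11).
    Then x = 1698 + 1989·3 = 7665, valid modulo lcm(1989, 11) = 21879: x ≡ 7665 (mod 21879).
  Combine with x ≡ 4 (mod 19); new modulus lcm = 415701.
    Write x = 7665 + 21879·t and substitute into x ≡ 4 (mod 19): 21879·t ≡ 4 − 7665 = -7661 (mod 19).
    Reduce coefficients mod 19: 10·t ≡ 15 (mod 19).
    The inverse of 10 mod 19 is 2 (since 10·2 = 20 = 1·19 + 1), so t ≡ 2·15 = 30 ≡ 11 (mod 19).
    Then x = 7665 + 21879·11 = 248334, valid modulo lcm(21879, 19) = 415701: x ≡ 248334 (mod 415701).
Verify against each original: 248334 mod 9 = 6, 248334 mod 13 = 8, 248334 mod 17 = 15, 248334 mod 11 = 9, 248334 mod 19 = 4.

x ≡ 248334 (mod 415701).


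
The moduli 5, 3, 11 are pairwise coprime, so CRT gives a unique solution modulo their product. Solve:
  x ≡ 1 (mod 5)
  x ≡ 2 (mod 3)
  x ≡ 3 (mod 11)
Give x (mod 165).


Moduli 5, 3, 11 are pairwise coprime; by CRT there is a unique solution modulo M = 5 · 3 · 11 = 165.
Solve pairwise, accumulating the modulus:
  Start with x ≡ 1 (mod 5).
  Combine with x ≡ 2 (mod 3): since gcd(5, 3) = 1, we get a unique residue mod 15.
    Write x = 1 + 5·t and substitute into x ≡ 2 (mod 3): 5·t ≡ 2 − 1 = 1 (mod 3).
    Reduce coefficients mod 3: 2·t ≡ 1 (mod 3).
    The inverse of 2 mod 3 is 2 (since 2·2 = 4 = 1·3 + 1), so t ≡ 2·1 = 2 ≡ 2 (mod 3).
    Then x = 1 + 5·2 = 11, valid modulo lcm(5, 3) = 15: x ≡ 11 (mod 15).
  Combine with x ≡ 3 (mod 11): since gcd(15, 11) = 1, we get a unique residue mod 165.
    Write x = 11 + 15·t and substitute into x ≡ 3 (mod 11): 15·t ≡ 3 − 11 = -8 (mod 11).
    Reduce coefficients mod 11: 4·t ≡ 3 (mod 11).
    The inverse of 4 mod 11 is 3 (since 4·3 = 12 = 1·11 + 1), so t ≡ 3·3 = 9 ≡ 9 (mod 11).
    Then x = 11 + 15·9 = 146, valid modulo lcm(15, 11) = 165: x ≡ 146 (mod 165).
Verify: 146 mod 5 = 1 ✓, 146 mod 3 = 2 ✓, 146 mod 11 = 3 ✓.

x ≡ 146 (mod 165).


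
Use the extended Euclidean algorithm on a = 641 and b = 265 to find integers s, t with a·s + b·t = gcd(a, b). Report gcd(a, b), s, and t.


Euclidean algorithm on (641, 265) — divide until remainder is 0:
  641 = 2 · 265 + 111
  265 = 2 · 111 + 43
  111 = 2 · 43 + 25
  43 = 1 · 25 + 18
  25 = 1 · 18 + 7
  18 = 2 · 7 + 4
  7 = 1 · 4 + 3
  4 = 1 · 3 + 1
  3 = 3 · 1 + 0
gcd(641, 265) = 1.
Track Bezout coefficients alongside the remainders: start with r₀ = 641 = a·1 + b·0 (s = 1, t = 0) and r₁ = 265 = a·0 + b·1 (s = 0, t = 1); each new remainder r_{k+1} = r_{k-1} − q_k·r_k inherits s_{k+1} = s_{k-1} − q_k·s_k, t_{k+1} = t_{k-1} − q_k·t_k, so r_k = a·s_k + b·t_k at every step:
  q = 2: r = 111, s = 1 − 2·0 = 1, t = 0 − 2·1 = -2  (check: 641·1 + 265·(-2) = 111)
  q = 2: r = 43, s = 0 − 2·1 = -2, t = 1 − 2·(-2) = 5  (check: 641·(-2) + 265·5 = 43)
  q = 2: r = 25, s = 1 − 2·(-2) = 5, t = -2 − 2·5 = -12  (check: 641·5 + 265·(-12) = 25)
  q = 1: r = 18, s = -2 − 1·5 = -7, t = 5 − 1·(-12) = 17  (check: 641·(-7) + 265·17 = 18)
  q = 1: r = 7, s = 5 − 1·(-7) = 12, t = -12 − 1·17 = -29  (check: 641·12 + 265·(-29) = 7)
  q = 2: r = 4, s = -7 − 2·12 = -31, t = 17 − 2·(-29) = 75  (check: 641·(-31) + 265·75 = 4)
  q = 1: r = 3, s = 12 − 1·(-31) = 43, t = -29 − 1·75 = -104  (check: 641·43 + 265·(-104) = 3)
  q = 1: r = 1, s = -31 − 1·43 = -74, t = 75 − 1·(-104) = 179  (check: 641·(-74) + 265·179 = 1)
The row with r = 1 (the gcd) gives the Bezout coefficients s = -74, t = 179.
Result: 641 · (-74) + 265 · (179) = 1.

gcd(641, 265) = 1; s = -74, t = 179 (check: 641·(-74) + 265·179 = 1).


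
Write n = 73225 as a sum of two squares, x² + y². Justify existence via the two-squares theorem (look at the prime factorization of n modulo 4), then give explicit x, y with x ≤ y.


Step 1: Factor n = 73225 = 5^2 · 29 · 101.
Step 2: Check the mod-4 condition on each prime factor: 5 ≡ 1 (mod 4), exponent 2; 29 ≡ 1 (mod 4), exponent 1; 101 ≡ 1 (mod 4), exponent 1.
All primes ≡ 3 (mod 4) appear to even exponent (or don't appear), so by the two-squares theorem n IS expressible as a sum of two squares.
Step 3: Build a representation. Group n = k² · m with k = 5 and m = 29 · 101 = 2929 (a product of primes ≡ 1 (mod 4)); a representation of m scales to one of n via (k·x)² + (k·y)² = k²(x² + y²). Each prime p ≡ 1 (mod 4) is itself a sum of two squares; find a² by testing p − a² for a perfect square:
  29: 29 − 1² = 28, 29 − 2² = 25 = 5² ⇒ 29 = 2² + 5².
  101: 101 − 1² = 100 = 10² ⇒ 101 = 1² + 10².
  Combine using the Brahmagupta–Fibonacci identity (a² + b²)(c² + d²) = (ac − bd)² + (ad + bc)² = (ac + bd)² + (ad − bc)²:
  29 · 101 = 2929: from (2² + 5²)(1² + 10²), take (2·1 − 5·10, 2·10 + 5·1) = (2 − 50, 20 + 5) = (-48, 25); dropping signs (only squares matter) gives (48, 25); check 48² + 25² = 2304 + 625 = 2929 ✓.
  Scale by k = 5: (5·48, 5·25) = (240, 125).
Step 4: Order so x ≤ y and verify: 125² + 240² = 15625 + 57600 = 73225 = n. ✓

n = 73225 = 125² + 240² (one valid representation with x ≤ y).


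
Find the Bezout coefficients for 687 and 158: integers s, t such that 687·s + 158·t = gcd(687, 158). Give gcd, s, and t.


Euclidean algorithm on (687, 158) — divide until remainder is 0:
  687 = 4 · 158 + 55
  158 = 2 · 55 + 48
  55 = 1 · 48 + 7
  48 = 6 · 7 + 6
  7 = 1 · 6 + 1
  6 = 6 · 1 + 0
gcd(687, 158) = 1.
Track Bezout coefficients alongside the remainders: start with r₀ = 687 = a·1 + b·0 (s = 1, t = 0) and r₁ = 158 = a·0 + b·1 (s = 0, t = 1); each new remainder r_{k+1} = r_{k-1} − q_k·r_k inherits s_{k+1} = s_{k-1} − q_k·s_k, t_{k+1} = t_{k-1} − q_k·t_k, so r_k = a·s_k + b·t_k at every step:
  q = 4: r = 55, s = 1 − 4·0 = 1, t = 0 − 4·1 = -4  (check: 687·1 + 158·(-4) = 55)
  q = 2: r = 48, s = 0 − 2·1 = -2, t = 1 − 2·(-4) = 9  (check: 687·(-2) + 158·9 = 48)
  q = 1: r = 7, s = 1 − 1·(-2) = 3, t = -4 − 1·9 = -13  (check: 687·3 + 158·(-13) = 7)
  q = 6: r = 6, s = -2 − 6·3 = -20, t = 9 − 6·(-13) = 87  (check: 687·(-20) + 158·87 = 6)
  q = 1: r = 1, s = 3 − 1·(-20) = 23, t = -13 − 1·87 = -100  (check: 687·23 + 158·(-100) = 1)
The row with r = 1 (the gcd) gives the Bezout coefficients s = 23, t = -100.
Result: 687 · (23) + 158 · (-100) = 1.

gcd(687, 158) = 1; s = 23, t = -100 (check: 687·23 + 158·(-100) = 1).


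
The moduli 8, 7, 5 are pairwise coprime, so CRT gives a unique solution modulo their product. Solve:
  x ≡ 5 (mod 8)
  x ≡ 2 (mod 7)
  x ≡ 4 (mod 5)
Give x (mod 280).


Moduli 8, 7, 5 are pairwise coprime; by CRT there is a unique solution modulo M = 8 · 7 · 5 = 280.
Solve pairwise, accumulating the modulus:
  Start with x ≡ 5 (mod 8).
  Combine with x ≡ 2 (mod 7): since gcd(8, 7) = 1, we get a unique residue mod 56.
    Write x = 5 + 8·t and substitute into x ≡ 2 (mod 7): 8·t ≡ 2 − 5 = -3 (mod 7).
    Reduce coefficients mod 7: 1·t ≡ 4 (mod 7).
    So t ≡ 4 (mod 7).
    Then x = 5 + 8·4 = 37, valid modulo lcm(8, 7) = 56: x ≡ 37 (mod 56).
  Combine with x ≡ 4 (mod 5): since gcd(56, 5) = 1, we get a unique residue mod 280.
    Write x = 37 + 56·t and substitute into x ≡ 4 (mod 5): 56·t ≡ 4 − 37 = -33 (mod 5).
    Reduce coefficients mod 5: 1·t ≡ 2 (mod 5).
    So t ≡ 2 (mod 5).
    Then x = 37 + 56·2 = 149, valid modulo lcm(56, 5) = 280: x ≡ 149 (mod 280).
Verify: 149 mod 8 = 5 ✓, 149 mod 7 = 2 ✓, 149 mod 5 = 4 ✓.

x ≡ 149 (mod 280).


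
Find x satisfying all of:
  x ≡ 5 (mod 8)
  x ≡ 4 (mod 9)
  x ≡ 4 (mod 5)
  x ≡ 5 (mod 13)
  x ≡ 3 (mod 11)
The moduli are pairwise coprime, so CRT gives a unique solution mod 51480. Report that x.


Product of moduli M = 8 · 9 · 5 · 13 · 11 = 51480.
Merge one congruence at a time:
  Start: x ≡ 5 (mod 8).
  Combine with x ≡ 4 (mod 9); new modulus lcm = 72.
    Write x = 5 + 8·t and substitute into x ≡ 4 (mod 9): 8·t ≡ 4 − 5 = -1 (mod 9).
    Reduce coefficients mod 9: 8·t ≡ 8 (mod 9).
    The inverse of 8 mod 9 is 8 (since 8·8 = 64 = 7·9 + 1), so t ≡ 8·8 = 64 ≡ 1 (mod 9).
    Then x = 5 + 8·1 = 13, valid modulo lcm(8, 9) = 72: x ≡ 13 (mod 72).
  Combine with x ≡ 4 (mod 5); new modulus lcm = 360.
    Write x = 13 + 72·t and substitute into x ≡ 4 (mod 5): 72·t ≡ 4 − 13 = -9 (mod 5).
    Reduce coefficients mod 5: 2·t ≡ 1 (mod 5).
    The inverse of 2 mod 5 is 3 (since 2·3 = 6 = 1·5 + 1), so t ≡ 3·1 = 3 ≡ 3 (mod 5).
    Then x = 13 + 72·3 = 229, valid modulo lcm(72, 5) = 360: x ≡ 229 (mod 360).
  Combine with x ≡ 5 (mod 13); new modulus lcm = 4680.
    Write x = 229 + 360·t and substitute into x ≡ 5 (mod 13): 360·t ≡ 5 − 229 = -224 (mod 13).
    Reduce coefficients mod 13: 9·t ≡ 10 (mod 13).
    The inverse of 9 mod 13 is 3 (since 9·3 = 27 = 2·13 + 1), so t ≡ 3·10 = 30 ≡ 4 (mod 13).
    Then x = 229 + 360·4 = 1669, valid modulo lcm(360, 13) = 4680: x ≡ 1669 (mod 4680).
  Combine with x ≡ 3 (mod 11); new modulus lcm = 51480.
    Write x = 1669 + 4680·t and substitute into x ≡ 3 (mod 11): 4680·t ≡ 3 − 1669 = -1666 (mod 11).
    Reduce coefficients mod 11: 5·t ≡ 6 (mod 11).
    The inverse of 5 mod 11 is 9 (since 5·9 = 45 = 4·11 + 1), so t ≡ 9·6 = 54 ≡ 10 (mod 11).
    Then x = 1669 + 4680·10 = 48469, valid modulo lcm(4680, 11) = 51480: x ≡ 48469 (mod 51480).
Verify against each original: 48469 mod 8 = 5, 48469 mod 9 = 4, 48469 mod 5 = 4, 48469 mod 13 = 5, 48469 mod 11 = 3.

x ≡ 48469 (mod 51480).


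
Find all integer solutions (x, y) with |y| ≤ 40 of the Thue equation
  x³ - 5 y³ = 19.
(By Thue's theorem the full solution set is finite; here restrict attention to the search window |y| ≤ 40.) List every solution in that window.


The equation is x³ - 5y³ = 19. For fixed y, x³ = 5·y³ + 19, so a solution requires the RHS to be a perfect cube.
Strategy: iterate y from -40 to 40, compute RHS = 5·y³ + 19, and check whether it is a (positive or negative) perfect cube.
Check small values of y:
  y = 0: RHS = 19 is not a perfect cube.
  y = 1: RHS = 24 is not a perfect cube.
  y = -1: RHS = 14 is not a perfect cube.
  y = 2: RHS = 59 is not a perfect cube.
  y = -2: RHS = -21 is not a perfect cube.
  y = 3: RHS = 154 is not a perfect cube.
  y = -3: RHS = -116 is not a perfect cube.
Continuing the search up to |y| = 40 finds no solutions either.
No (x, y) in the scanned range satisfies the equation.

No integer solutions with |y| ≤ 40.


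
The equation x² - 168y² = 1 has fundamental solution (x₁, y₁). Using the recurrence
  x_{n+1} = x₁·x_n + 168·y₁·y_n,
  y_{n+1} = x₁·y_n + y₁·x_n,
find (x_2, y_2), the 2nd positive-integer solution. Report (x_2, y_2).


Step 1: Find the fundamental solution (x₁, y₁) of x² - 168y² = 1.
  Expand √168 as a continued fraction. a₀ = ⌊√168⌋ = 12; iterate m_{k+1} = d_k·a_k − m_k, d_{k+1} = (168 − m_{k+1}²)/d_k, a_{k+1} = ⌊(a₀ + m_{k+1})/d_{k+1}⌋ (starting m₀ = 0, d₀ = 1), with convergents p_k = a_k·p_{k-1} + p_{k-2}, q_k = a_k·q_{k-1} + q_{k-2} (p₋₁ = 1, q₋₁ = 0):
  k = 0: a₀ = 12; p₀/q₀ = 12/1; p₀² − 168·q₀² = 144 − 168 = -24.
  k = 1: m = 12, d = 24, a = ⌊(12 + 12)/24⌋ = 1; p/q = (1·12 + 1)/(1·1 + 0) = 13/1; p² − 168·q² = 169 − 168 = 1.
  The first convergent with p² − 168·q² = 1 gives the fundamental solution (x₁, y₁) = (13, 1).
Step 2: Apply the recurrence (x_{n+1}, y_{n+1}) = (x₁x_n + 168y₁y_n, x₁y_n + y₁x_n) repeatedly.
  From (x_1, y_1) = (13, 1): x_2 = 13·13 + 168·1·1 = 337; y_2 = 13·1 + 1·13 = 26.
Step 3: Verify x_2² - 168·y_2² = 113569 - 113568 = 1 (should be 1). ✓

(x_1, y_1) = (13, 1); (x_2, y_2) = (337, 26).


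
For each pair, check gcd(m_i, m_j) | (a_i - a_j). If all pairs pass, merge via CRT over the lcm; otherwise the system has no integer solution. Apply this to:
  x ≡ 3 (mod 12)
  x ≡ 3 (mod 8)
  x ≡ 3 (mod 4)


Moduli 12, 8, 4 are not pairwise coprime, so CRT works modulo lcm(m_i) when all pairwise compatibility conditions hold.
Pairwise compatibility: gcd(m_i, m_j) must divide a_i - a_j for every pair.
Merge one congruence at a time:
  Start: x ≡ 3 (mod 12).
  Combine with x ≡ 3 (mod 8): gcd(12, 8) = 4; 3 - 3 = 0, which IS divisible by 4, so compatible.
    Write x = 3 + 12·t and substitute into x ≡ 3 (mod 8): 12·t ≡ 3 − 3 = 0 (mod 8).
    Divide the congruence (and modulus) by g = 4: 3·t ≡ 0 (mod 2).
    Reduce coefficients mod 2: 1·t ≡ 0 (mod 2).
    So t ≡ 0 (mod 2).
    Then x = 3 + 12·0 = 3, valid modulo lcm(12, 8) = 24: x ≡ 3 (mod 24).
  Combine with x ≡ 3 (mod 4): gcd(24, 4) = 4; 3 - 3 = 0, which IS divisible by 4, so compatible.
    Write x = 3 + 24·t and substitute into x ≡ 3 (mod 4): 24·t ≡ 3 − 3 = 0 (mod 4).
    Divide the congruence (and modulus) by g = 4: 6·t ≡ 0 (mod 1).
    Modulo 1 every t works; take t = 0.
    Then x = 3 + 24·0 = 3, valid modulo lcm(24, 4) = 24: x ≡ 3 (mod 24).
Verify: 3 mod 12 = 3, 3 mod 8 = 3, 3 mod 4 = 3.

x ≡ 3 (mod 24).


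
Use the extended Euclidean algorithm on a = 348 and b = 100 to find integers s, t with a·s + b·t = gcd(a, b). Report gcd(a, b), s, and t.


Euclidean algorithm on (348, 100) — divide until remainder is 0:
  348 = 3 · 100 + 48
  100 = 2 · 48 + 4
  48 = 12 · 4 + 0
gcd(348, 100) = 4.
Track Bezout coefficients alongside the remainders: start with r₀ = 348 = a·1 + b·0 (s = 1, t = 0) and r₁ = 100 = a·0 + b·1 (s = 0, t = 1); each new remainder r_{k+1} = r_{k-1} − q_k·r_k inherits s_{k+1} = s_{k-1} − q_k·s_k, t_{k+1} = t_{k-1} − q_k·t_k, so r_k = a·s_k + b·t_k at every step:
  q = 3: r = 48, s = 1 − 3·0 = 1, t = 0 − 3·1 = -3  (check: 348·1 + 100·(-3) = 48)
  q = 2: r = 4, s = 0 − 2·1 = -2, t = 1 − 2·(-3) = 7  (check: 348·(-2) + 100·7 = 4)
The row with r = 4 (the gcd) gives the Bezout coefficients s = -2, t = 7.
Result: 348 · (-2) + 100 · (7) = 4.

gcd(348, 100) = 4; s = -2, t = 7 (check: 348·(-2) + 100·7 = 4).


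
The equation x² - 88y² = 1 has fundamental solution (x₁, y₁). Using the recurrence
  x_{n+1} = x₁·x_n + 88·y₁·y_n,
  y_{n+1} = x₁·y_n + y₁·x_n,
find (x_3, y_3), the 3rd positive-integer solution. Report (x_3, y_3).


Step 1: Find the fundamental solution (x₁, y₁) of x² - 88y² = 1.
  Expand √88 as a continued fraction. a₀ = ⌊√88⌋ = 9; iterate m_{k+1} = d_k·a_k − m_k, d_{k+1} = (88 − m_{k+1}²)/d_k, a_{k+1} = ⌊(a₀ + m_{k+1})/d_{k+1}⌋ (starting m₀ = 0, d₀ = 1), with convergents p_k = a_k·p_{k-1} + p_{k-2}, q_k = a_k·q_{k-1} + q_{k-2} (p₋₁ = 1, q₋₁ = 0):
  k = 0: a₀ = 9; p₀/q₀ = 9/1; p₀² − 88·q₀² = 81 − 88 = -7.
  k = 1: m = 9, d = 7, a = ⌊(9 + 9)/7⌋ = 2; p/q = (2·9 + 1)/(2·1 + 0) = 19/2; p² − 88·q² = 361 − 352 = 9.
  k = 2: m = 5, d = 9, a = ⌊(9 + 5)/9⌋ = 1; p/q = (1·19 + 9)/(1·2 + 1) = 28/3; p² − 88·q² = 784 − 792 = -8.
  k = 3: m = 4, d = 8, a = ⌊(9 + 4)/8⌋ = 1; p/q = (1·28 + 19)/(1·3 + 2) = 47/5; p² − 88·q² = 2209 − 2200 = 9.
  k = 4: m = 4, d = 9, a = ⌊(9 + 4)/9⌋ = 1; p/q = (1·47 + 28)/(1·5 + 3) = 75/8; p² − 88·q² = 5625 − 5632 = -7.
  k = 5: m = 5, d = 7, a = ⌊(9 + 5)/7⌋ = 2; p/q = (2·75 + 47)/(2·8 + 5) = 197/21; p² − 88·q² = 38809 − 38808 = 1.
  The first convergent with p² − 88·q² = 1 gives the fundamental solution (x₁, y₁) = (197, 21).
Step 2: Apply the recurrence (x_{n+1}, y_{n+1}) = (x₁x_n + 88y₁y_n, x₁y_n + y₁x_n) repeatedly.
  From (x_1, y_1) = (197, 21): x_2 = 197·197 + 88·21·21 = 77617; y_2 = 197·21 + 21·197 = 8274.
  From (x_2, y_2) = (77617, 8274): x_3 = 197·77617 + 88·21·8274 = 30580901; y_3 = 197·8274 + 21·77617 = 3259935.
Step 3: Verify x_3² - 88·y_3² = 935191505971801 - 935191505971800 = 1 (should be 1). ✓

(x_1, y_1) = (197, 21); (x_3, y_3) = (30580901, 3259935).


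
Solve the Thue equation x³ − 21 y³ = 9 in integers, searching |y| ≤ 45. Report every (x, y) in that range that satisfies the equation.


The equation is x³ - 21y³ = 9. For fixed y, x³ = 21·y³ + 9, so a solution requires the RHS to be a perfect cube.
Strategy: iterate y from -45 to 45, compute RHS = 21·y³ + 9, and check whether it is a (positive or negative) perfect cube.
Check small values of y:
  y = 0: RHS = 9 is not a perfect cube.
  y = 1: RHS = 30 is not a perfect cube.
  y = -1: RHS = -12 is not a perfect cube.
  y = 2: RHS = 177 is not a perfect cube.
  y = -2: RHS = -159 is not a perfect cube.
  y = 3: RHS = 576 is not a perfect cube.
  y = -3: RHS = -558 is not a perfect cube.
Continuing the search up to |y| = 45 finds no solutions either.
No (x, y) in the scanned range satisfies the equation.

No integer solutions with |y| ≤ 45.


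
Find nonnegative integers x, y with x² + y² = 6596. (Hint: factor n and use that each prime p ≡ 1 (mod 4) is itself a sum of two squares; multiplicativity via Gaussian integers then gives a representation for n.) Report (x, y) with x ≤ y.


Step 1: Factor n = 6596 = 2^2 · 17 · 97.
Step 2: Check the mod-4 condition on each prime factor: 2 = 2 (special); 17 ≡ 1 (mod 4), exponent 1; 97 ≡ 1 (mod 4), exponent 1.
All primes ≡ 3 (mod 4) appear to even exponent (or don't appear), so by the two-squares theorem n IS expressible as a sum of two squares.
Step 3: Build a representation. Group n = k² · m with k = 2 and m = 17 · 97 = 1649 (a product of primes ≡ 1 (mod 4)); a representation of m scales to one of n via (k·x)² + (k·y)² = k²(x² + y²). Each prime p ≡ 1 (mod 4) is itself a sum of two squares; find a² by testing p − a² for a perfect square:
  17: 17 − 1² = 16 = 4² ⇒ 17 = 1² + 4².
  97: 97 − 1² = 96, 97 − 2² = 93, 97 − 3² = 88, 97 − 4² = 81 = 9² ⇒ 97 = 4² + 9².
  Combine using the Brahmagupta–Fibonacci identity (a² + b²)(c² + d²) = (ac − bd)² + (ad + bc)² = (ac + bd)² + (ad − bc)²:
  17 · 97 = 1649: from (1² + 4²)(4² + 9²), take (1·4 − 4·9, 1·9 + 4·4) = (4 − 36, 9 + 16) = (-32, 25); dropping signs (only squares matter) gives (32, 25); check 32² + 25² = 1024 + 625 = 1649 ✓.
  Scale by k = 2: (2·32, 2·25) = (64, 50).
Step 4: Order so x ≤ y and verify: 50² + 64² = 2500 + 4096 = 6596 = n. ✓

n = 6596 = 50² + 64² (one valid representation with x ≤ y).


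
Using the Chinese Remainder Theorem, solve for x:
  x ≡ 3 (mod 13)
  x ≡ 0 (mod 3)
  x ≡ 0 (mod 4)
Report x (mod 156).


Moduli 13, 3, 4 are pairwise coprime; by CRT there is a unique solution modulo M = 13 · 3 · 4 = 156.
Solve pairwise, accumulating the modulus:
  Start with x ≡ 3 (mod 13).
  Combine with x ≡ 0 (mod 3): since gcd(13, 3) = 1, we get a unique residue mod 39.
    Write x = 3 + 13·t and substitute into x ≡ 0 (mod 3): 13·t ≡ 0 − 3 = -3 (mod 3).
    Reduce coefficients mod 3: 1·t ≡ 0 (mod 3).
    So t ≡ 0 (mod 3).
    Then x = 3 + 13·0 = 3, valid modulo lcm(13, 3) = 39: x ≡ 3 (mod 39).
  Combine with x ≡ 0 (mod 4): since gcd(39, 4) = 1, we get a unique residue mod 156.
    Write x = 3 + 39·t and substitute into x ≡ 0 (mod 4): 39·t ≡ 0 − 3 = -3 (mod 4).
    Reduce coefficients mod 4: 3·t ≡ 1 (mod 4).
    The inverse of 3 mod 4 is 3 (since 3·3 = 9 = 2·4 + 1), so t ≡ 3·1 = 3 ≡ 3 (mod 4).
    Then x = 3 + 39·3 = 120, valid modulo lcm(39, 4) = 156: x ≡ 120 (mod 156).
Verify: 120 mod 13 = 3 ✓, 120 mod 3 = 0 ✓, 120 mod 4 = 0 ✓.

x ≡ 120 (mod 156).


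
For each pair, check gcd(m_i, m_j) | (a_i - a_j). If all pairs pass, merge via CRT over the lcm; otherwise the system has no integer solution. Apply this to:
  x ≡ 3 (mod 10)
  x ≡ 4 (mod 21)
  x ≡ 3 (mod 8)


Moduli 10, 21, 8 are not pairwise coprime, so CRT works modulo lcm(m_i) when all pairwise compatibility conditions hold.
Pairwise compatibility: gcd(m_i, m_j) must divide a_i - a_j for every pair.
Merge one congruence at a time:
  Start: x ≡ 3 (mod 10).
  Combine with x ≡ 4 (mod 21): gcd(10, 21) = 1; 4 - 3 = 1, which IS divisible by 1, so compatible.
    Write x = 3 + 10·t and substitute into x ≡ 4 (mod 21): 10·t ≡ 4 − 3 = 1 (mod 21).
    The inverse of 10 mod 21 is 19 (since 10·19 = 190 = 9·21 + 1), so t ≡ 19·1 = 19 ≡ 19 (mod 21).
    Then x = 3 + 10·19 = 193, valid modulo lcm(10, 21) = 210: x ≡ 193 (mod 210).
  Combine with x ≡ 3 (mod 8): gcd(210, 8) = 2; 3 - 193 = -190, which IS divisible by 2, so compatible.
    Write x = 193 + 210·t and substitute into x ≡ 3 (mod 8): 210·t ≡ 3 − 193 = -190 (mod 8).
    Divide the congruence (and modulus) by g = 2: 105·t ≡ -95 (mod 4).
    Reduce coefficients mod 4: 1·t ≡ 1 (mod 4).
    So t ≡ 1 (mod 4).
    Then x = 193 + 210·1 = 403, valid modulo lcm(210, 8) = 840: x ≡ 403 (mod 840).
Verify: 403 mod 10 = 3, 403 mod 21 = 4, 403 mod 8 = 3.

x ≡ 403 (mod 840).


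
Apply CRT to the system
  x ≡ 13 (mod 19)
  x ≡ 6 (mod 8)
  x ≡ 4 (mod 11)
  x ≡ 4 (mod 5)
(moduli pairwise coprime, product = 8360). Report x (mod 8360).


Product of moduli M = 19 · 8 · 11 · 5 = 8360.
Merge one congruence at a time:
  Start: x ≡ 13 (mod 19).
  Combine with x ≡ 6 (mod 8); new modulus lcm = 152.
    Write x = 13 + 19·t and substitute into x ≡ 6 (mod 8): 19·t ≡ 6 − 13 = -7 (mod 8).
    Reduce coefficients mod 8: 3·t ≡ 1 (mod 8).
    The inverse of 3 mod 8 is 3 (since 3·3 = 9 = 1·8 + 1), so t ≡ 3·1 = 3 ≡ 3 (mod 8).
    Then x = 13 + 19·3 = 70, valid modulo lcm(19, 8) = 152: x ≡ 70 (mod 152).
  Combine with x ≡ 4 (mod 11); new modulus lcm = 1672.
    Write x = 70 + 152·t and substitute into x ≡ 4 (mod 11): 152·t ≡ 4 − 70 = -66 (mod 11).
    Reduce coefficients mod 11: 9·t ≡ 0 (mod 11).
    The inverse of 9 mod 11 is 5 (since 9·5 = 45 = 4·11 + 1), so t ≡ 5·0 = 0 ≡ 0 (mod 11).
    Then x = 70 + 152·0 = 70, valid modulo lcm(152, 11) = 1672: x ≡ 70 (mod 1672).
  Combine with x ≡ 4 (mod 5); new modulus lcm = 8360.
    Write x = 70 + 1672·t and substitute into x ≡ 4 (mod 5): 1672·t ≡ 4 − 70 = -66 (mod 5).
    Reduce coefficients mod 5: 2·t ≡ 4 (mod 5).
    The inverse of 2 mod 5 is 3 (since 2·3 = 6 = 1·5 + 1), so t ≡ 3·4 = 12 ≡ 2 (mod 5).
    Then x = 70 + 1672·2 = 3414, valid modulo lcm(1672, 5) = 8360: x ≡ 3414 (mod 8360).
Verify against each original: 3414 mod 19 = 13, 3414 mod 8 = 6, 3414 mod 11 = 4, 3414 mod 5 = 4.

x ≡ 3414 (mod 8360).


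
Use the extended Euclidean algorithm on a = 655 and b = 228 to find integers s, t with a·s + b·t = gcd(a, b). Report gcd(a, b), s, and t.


Euclidean algorithm on (655, 228) — divide until remainder is 0:
  655 = 2 · 228 + 199
  228 = 1 · 199 + 29
  199 = 6 · 29 + 25
  29 = 1 · 25 + 4
  25 = 6 · 4 + 1
  4 = 4 · 1 + 0
gcd(655, 228) = 1.
Track Bezout coefficients alongside the remainders: start with r₀ = 655 = a·1 + b·0 (s = 1, t = 0) and r₁ = 228 = a·0 + b·1 (s = 0, t = 1); each new remainder r_{k+1} = r_{k-1} − q_k·r_k inherits s_{k+1} = s_{k-1} − q_k·s_k, t_{k+1} = t_{k-1} − q_k·t_k, so r_k = a·s_k + b·t_k at every step:
  q = 2: r = 199, s = 1 − 2·0 = 1, t = 0 − 2·1 = -2  (check: 655·1 + 228·(-2) = 199)
  q = 1: r = 29, s = 0 − 1·1 = -1, t = 1 − 1·(-2) = 3  (check: 655·(-1) + 228·3 = 29)
  q = 6: r = 25, s = 1 − 6·(-1) = 7, t = -2 − 6·3 = -20  (check: 655·7 + 228·(-20) = 25)
  q = 1: r = 4, s = -1 − 1·7 = -8, t = 3 − 1·(-20) = 23  (check: 655·(-8) + 228·23 = 4)
  q = 6: r = 1, s = 7 − 6·(-8) = 55, t = -20 − 6·23 = -158  (check: 655·55 + 228·(-158) = 1)
The row with r = 1 (the gcd) gives the Bezout coefficients s = 55, t = -158.
Result: 655 · (55) + 228 · (-158) = 1.

gcd(655, 228) = 1; s = 55, t = -158 (check: 655·55 + 228·(-158) = 1).
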